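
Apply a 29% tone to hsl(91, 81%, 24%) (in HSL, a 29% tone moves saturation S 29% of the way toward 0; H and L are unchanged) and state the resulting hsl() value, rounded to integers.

S moves 29% from 81 toward 0: 81 − 23.49 = 57.51 → 58.
H and L are unchanged.

hsl(91, 58%, 24%)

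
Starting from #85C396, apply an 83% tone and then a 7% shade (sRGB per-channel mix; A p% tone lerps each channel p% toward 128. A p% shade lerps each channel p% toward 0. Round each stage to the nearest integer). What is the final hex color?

#85C396 is rgb(133, 195, 150).
An 83% tone moves each channel 83% toward 128:
  R: 133 + 0.83×(128−133) = 133 − 4.15 = 128.85 → 129
  G: 195 + 0.83×(128−195) = 195 − 55.61 = 139.39 → 139
  B: 150 + 0.83×(128−150) = 150 − 18.26 = 131.74 → 132
After the tone: rgb(129, 139, 132) = #818B84.
Per channel, c → c + 0.07(0 − c):
  R: 129 + 0.07×(0−129) = 129 − 9.03 = 119.97 → 120
  G: 139 − 9.73 = 129.27 → 129
  B: 132 − 9.24 = 122.76 → 123
rgb(120, 129, 123) = #78817B.

#78817B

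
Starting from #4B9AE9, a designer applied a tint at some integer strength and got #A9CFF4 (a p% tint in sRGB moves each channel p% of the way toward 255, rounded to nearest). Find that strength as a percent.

#4B9AE9 is rgb(75, 154, 233); #A9CFF4 is rgb(169, 207, 244).
On the R channel (widest range): 169 ≈ 75 + (p/100)(255 − 75), so p ≈ 100×(169 − 75)/(255 − 75) = 9400/180 = 52.22.
p = 52 reproduces all three channels after rounding.

52%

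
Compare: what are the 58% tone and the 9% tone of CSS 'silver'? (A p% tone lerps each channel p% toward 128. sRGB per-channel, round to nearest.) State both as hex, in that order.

#9B9B9B, #BABABA

CSS silver is rgb(192, 192, 192).
58% tone:
  R: 192 − 37.12 = 154.88 → 155
  G: 192 − 37.12 = 154.88 → 155
  B: 192 + 0.58×(128−192) = 192 − 37.12 = 154.88 → 155
  → #9B9B9B
9% tone:
  R: 192 − 5.76 = 186.24 → 186
  G: 192 + 0.09×(128−192) = 192 − 5.76 = 186.24 → 186
  B: 192 + 0.09×(128−192) = 192 − 5.76 = 186.24 → 186
  → #BABABA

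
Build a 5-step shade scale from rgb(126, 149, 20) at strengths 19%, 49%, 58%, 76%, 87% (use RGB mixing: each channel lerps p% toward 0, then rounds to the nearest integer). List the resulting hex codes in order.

#667910, #404C0A, #353F08, #1E2405, #101303

19%: (126 − 23.94 = 102.06→102, 149 − 28.31 = 120.69→121, 20 − 3.8 = 16.2→16) → #667910
49%: (126 − 61.74 = 64.26→64, 149 − 73.01 = 75.99→76, 20 − 9.8 = 10.2→10) → #404C0A
58%: (126 − 73.08 = 52.92→53, 149 − 86.42 = 62.58→63, 20 − 11.6 = 8.4→8) → #353F08
76%: (126 − 95.76 = 30.24→30, 149 − 113.24 = 35.76→36, 20 − 15.2 = 4.8→5) → #1E2405
87%: (126 − 109.62 = 16.38→16, 149 − 129.63 = 19.37→19, 20 − 17.4 = 2.6→3) → #101303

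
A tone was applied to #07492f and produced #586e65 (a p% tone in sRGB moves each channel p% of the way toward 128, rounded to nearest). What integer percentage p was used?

67%

#07492f is rgb(7, 73, 47); #586e65 is rgb(88, 110, 101).
On the R channel (widest range): 88 ≈ 7 + (p/100)(128 − 7), so p ≈ 100×(88 − 7)/(128 − 7) = 8100/121 = 66.94.
p = 67 reproduces all three channels after rounding.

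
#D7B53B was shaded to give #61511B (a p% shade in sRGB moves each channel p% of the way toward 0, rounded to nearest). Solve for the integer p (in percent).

55%

#D7B53B is rgb(215, 181, 59); #61511B is rgb(97, 81, 27).
On the R channel (widest range): 97 ≈ 215 + (p/100)(0 − 215), so p ≈ 100×(97 − 215)/(0 − 215) = -11800/-215 = 54.88.
p = 55 reproduces all three channels after rounding.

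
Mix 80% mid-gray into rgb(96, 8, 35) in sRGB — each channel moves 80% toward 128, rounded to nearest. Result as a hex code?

#7A686D

An 80% tone moves each channel 80% toward 128:
  R: 96 + 25.6 = 121.6 → 122
  G: 8 + 96 = 104 → 104
  B: 35 + 74.4 = 109.4 → 109
rgb(122, 104, 109) = #7A686D.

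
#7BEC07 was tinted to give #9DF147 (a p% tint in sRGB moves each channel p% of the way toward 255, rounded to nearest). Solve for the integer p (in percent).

26%

#7BEC07 is rgb(123, 236, 7); #9DF147 is rgb(157, 241, 71).
On the B channel (widest range): 71 ≈ 7 + (p/100)(255 − 7), so p ≈ 100×(71 − 7)/(255 − 7) = 6400/248 = 25.81.
p = 26 reproduces all three channels after rounding.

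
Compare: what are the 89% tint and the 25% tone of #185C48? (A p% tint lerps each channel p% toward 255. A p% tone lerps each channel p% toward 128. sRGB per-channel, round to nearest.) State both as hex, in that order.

#185C48 is rgb(24, 92, 72).
89% tint:
  R: 24 + 0.89×(255−24) = 24 + 205.59 = 229.59 → 230
  G: 92 + 0.89×(255−92) = 92 + 145.07 = 237.07 → 237
  B: 72 + 162.87 = 234.87 → 235
  → #E6EDEB
25% tone:
  R: 24 + 0.25×(128−24) = 24 + 26 = 50 → 50
  G: 92 + 0.25×(128−92) = 92 + 9 = 101 → 101
  B: 72 + 14 = 86 → 86
  → #326556

#E6EDEB, #326556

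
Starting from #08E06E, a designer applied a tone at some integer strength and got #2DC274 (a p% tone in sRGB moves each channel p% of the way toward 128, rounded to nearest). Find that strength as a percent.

31%

#08E06E is rgb(8, 224, 110); #2DC274 is rgb(45, 194, 116).
On the R channel (widest range): 45 ≈ 8 + (p/100)(128 − 8), so p ≈ 100×(45 − 8)/(128 − 8) = 3700/120 = 30.83.
p = 31 reproduces all three channels after rounding.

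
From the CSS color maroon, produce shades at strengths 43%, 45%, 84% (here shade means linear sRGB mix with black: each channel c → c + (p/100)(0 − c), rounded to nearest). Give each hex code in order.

#490000, #460000, #140000

CSS maroon is rgb(128, 0, 0).
43%: (128 − 55.04 = 72.96→73, 0→0, 0→0) → #490000
45%: (128 − 57.6 = 70.4→70, 0→0, 0→0) → #460000
84%: (128 − 107.52 = 20.48→20, 0→0, 0→0) → #140000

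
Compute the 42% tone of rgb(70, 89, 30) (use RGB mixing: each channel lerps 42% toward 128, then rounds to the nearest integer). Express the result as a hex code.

#5E6947

A 42% tone moves each channel 42% toward 128:
  R: 70 + 0.42×(128−70) = 70 + 24.36 = 94.36 → 94
  G: 89 + 16.38 = 105.38 → 105
  B: 30 + 0.42×(128−30) = 30 + 41.16 = 71.16 → 71
rgb(94, 105, 71) = #5E6947.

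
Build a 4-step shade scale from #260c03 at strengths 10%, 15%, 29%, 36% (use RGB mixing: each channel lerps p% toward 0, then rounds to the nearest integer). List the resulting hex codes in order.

#260c03 is rgb(38, 12, 3).
10%: (38 − 3.8 = 34.2→34, 12 − 1.2 = 10.8→11, 3→3) → #220b03
15%: (38 − 5.7 = 32.3→32, 12 − 1.8 = 10.2→10, 3→3) → #200a03
29%: (38 − 11.02 = 26.98→27, 12 − 3.48 = 8.52→9, 3 − 0.87 = 2.13→2) → #1b0902
36%: (38 − 13.68 = 24.32→24, 12 − 4.32 = 7.68→8, 3 − 1.08 = 1.92→2) → #180802

#220b03, #200a03, #1b0902, #180802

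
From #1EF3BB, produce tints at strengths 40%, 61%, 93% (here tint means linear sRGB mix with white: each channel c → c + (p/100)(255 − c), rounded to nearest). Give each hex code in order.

#1EF3BB is rgb(30, 243, 187).
40%: (30 + 90 = 120→120, 243 + 4.8 = 247.8→248, 187 + 27.2 = 214.2→214) → #78F8D6
61%: (30 + 137.25 = 167.25→167, 243 + 7.32 = 250.32→250, 187 + 41.48 = 228.48→228) → #A7FAE4
93%: (30 + 209.25 = 239.25→239, 243 + 11.16 = 254.16→254, 187 + 63.24 = 250.24→250) → #EFFEFA

#78F8D6, #A7FAE4, #EFFEFA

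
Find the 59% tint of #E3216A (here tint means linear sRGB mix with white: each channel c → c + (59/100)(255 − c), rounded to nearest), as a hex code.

#E3216A is rgb(227, 33, 106).
Lerp each channel 59% toward 255:
  R: 227 + 0.59×(255−227) = 227 + 16.52 = 243.52 → 244
  G: 33 + 0.59×(255−33) = 33 + 130.98 = 163.98 → 164
  B: 106 + 0.59×(255−106) = 106 + 87.91 = 193.91 → 194
rgb(244, 164, 194) = #F4A4C2.

#F4A4C2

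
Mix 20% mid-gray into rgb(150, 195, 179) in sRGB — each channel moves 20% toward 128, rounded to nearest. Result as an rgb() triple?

Lerp each channel 20% toward 128:
  R: 150 + 0.2×(128−150) = 150 − 4.4 = 145.6 → 146
  G: 195 + 0.2×(128−195) = 195 − 13.4 = 181.6 → 182
  B: 179 − 10.2 = 168.8 → 169

rgb(146, 182, 169)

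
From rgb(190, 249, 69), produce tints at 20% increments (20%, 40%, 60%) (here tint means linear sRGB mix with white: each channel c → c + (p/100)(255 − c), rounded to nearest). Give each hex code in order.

#CBFA6A, #D8FB8F, #E5FDB5

20%: (190 + 13 = 203→203, 249 + 1.2 = 250.2→250, 69 + 37.2 = 106.2→106) → #CBFA6A
40%: (190 + 26 = 216→216, 249 + 2.4 = 251.4→251, 69 + 74.4 = 143.4→143) → #D8FB8F
60%: (190 + 39 = 229→229, 249 + 3.6 = 252.6→253, 69 + 111.6 = 180.6→181) → #E5FDB5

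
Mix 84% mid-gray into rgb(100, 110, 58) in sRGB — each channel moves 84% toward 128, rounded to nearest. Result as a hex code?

An 84% tone moves each channel 84% toward 128:
  R: 100 + 23.52 = 123.52 → 124
  G: 110 + 0.84×(128−110) = 110 + 15.12 = 125.12 → 125
  B: 58 + 0.84×(128−58) = 58 + 58.8 = 116.8 → 117
rgb(124, 125, 117) = #7c7d75.

#7c7d75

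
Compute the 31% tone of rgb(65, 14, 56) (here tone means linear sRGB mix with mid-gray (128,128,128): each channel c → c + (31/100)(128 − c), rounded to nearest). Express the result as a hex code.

Per channel, c → c + 0.31(128 − c):
  R: 65 + 19.53 = 84.53 → 85
  G: 14 + 0.31×(128−14) = 14 + 35.34 = 49.34 → 49
  B: 56 + 0.31×(128−56) = 56 + 22.32 = 78.32 → 78
rgb(85, 49, 78) = #55314E.

#55314E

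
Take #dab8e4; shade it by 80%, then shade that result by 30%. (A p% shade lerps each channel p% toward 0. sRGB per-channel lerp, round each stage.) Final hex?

#dab8e4 is rgb(218, 184, 228).
Lerp each channel 80% toward 0:
  R: 218 − 174.4 = 43.6 → 44
  G: 184 + 0.8×(0−184) = 184 − 147.2 = 36.8 → 37
  B: 228 + 0.8×(0−228) = 228 − 182.4 = 45.6 → 46
After the shade: rgb(44, 37, 46) = #2c252e.
Lerp each channel 30% toward 0:
  R: 44 − 13.2 = 30.8 → 31
  G: 37 + 0.3×(0−37) = 37 − 11.1 = 25.9 → 26
  B: 46 + 0.3×(0−46) = 46 − 13.8 = 32.2 → 32
rgb(31, 26, 32) = #1f1a20.

#1f1a20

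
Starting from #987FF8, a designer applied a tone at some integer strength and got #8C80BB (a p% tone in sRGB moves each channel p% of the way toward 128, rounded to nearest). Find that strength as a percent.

51%

#987FF8 is rgb(152, 127, 248); #8C80BB is rgb(140, 128, 187).
On the B channel (widest range): 187 ≈ 248 + (p/100)(128 − 248), so p ≈ 100×(187 − 248)/(128 − 248) = -6100/-120 = 50.83.
p = 51 reproduces all three channels after rounding.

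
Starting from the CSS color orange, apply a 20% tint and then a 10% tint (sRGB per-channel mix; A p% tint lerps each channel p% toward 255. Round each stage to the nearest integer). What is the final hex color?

CSS orange is rgb(255, 165, 0).
A 20% tint moves each channel 20% toward 255:
  R: 255 + 0.2×(255−255) = 255 + 0 = 255 → 255
  G: 165 + 18 = 183 → 183
  B: 0 + 0.2×(255−0) = 0 + 51 = 51 → 51
After the tint: rgb(255, 183, 51) = #FFB733.
Lerp each channel 10% toward 255:
  R: 255 + 0.1×(255−255) = 255 + 0 = 255 → 255
  G: 183 + 7.2 = 190.2 → 190
  B: 51 + 0.1×(255−51) = 51 + 20.4 = 71.4 → 71
rgb(255, 190, 71) = #FFBE47.

#FFBE47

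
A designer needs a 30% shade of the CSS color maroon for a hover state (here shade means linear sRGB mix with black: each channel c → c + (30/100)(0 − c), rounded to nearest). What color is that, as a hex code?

CSS maroon is rgb(128, 0, 0).
Per channel, c → c + 0.3(0 − c):
  R: 128 − 38.4 = 89.6 → 90
  G: 0 + 0.3×(0−0) = 0 + 0 = 0 → 0
  B: 0 + 0.3×(0−0) = 0 + 0 = 0 → 0
rgb(90, 0, 0) = #5a0000.

#5a0000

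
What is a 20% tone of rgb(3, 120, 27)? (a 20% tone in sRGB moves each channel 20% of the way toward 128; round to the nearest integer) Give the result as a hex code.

A 20% tone moves each channel 20% toward 128:
  R: 3 + 0.2×(128−3) = 3 + 25 = 28 → 28
  G: 120 + 1.6 = 121.6 → 122
  B: 27 + 20.2 = 47.2 → 47
rgb(28, 122, 47) = #1C7A2F.

#1C7A2F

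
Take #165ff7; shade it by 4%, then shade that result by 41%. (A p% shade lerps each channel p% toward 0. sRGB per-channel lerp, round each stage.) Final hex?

#165ff7 is rgb(22, 95, 247).
A 4% shade moves each channel 4% toward 0:
  R: 22 + 0.04×(0−22) = 22 − 0.88 = 21.12 → 21
  G: 95 + 0.04×(0−95) = 95 − 3.8 = 91.2 → 91
  B: 247 − 9.88 = 237.12 → 237
After the shade: rgb(21, 91, 237) = #155bed.
Per channel, c → c + 0.41(0 − c):
  R: 21 − 8.61 = 12.39 → 12
  G: 91 + 0.41×(0−91) = 91 − 37.31 = 53.69 → 54
  B: 237 − 97.17 = 139.83 → 140
rgb(12, 54, 140) = #0c368c.

#0c368c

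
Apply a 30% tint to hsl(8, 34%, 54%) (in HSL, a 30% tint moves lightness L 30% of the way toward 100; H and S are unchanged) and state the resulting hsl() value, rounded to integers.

L moves 30% from 54 toward 100: 54 + 13.8 = 67.8 → 68.
H and S are unchanged.

hsl(8, 34%, 68%)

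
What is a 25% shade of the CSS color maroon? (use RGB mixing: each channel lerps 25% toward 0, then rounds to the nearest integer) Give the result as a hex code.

#600000

CSS maroon is rgb(128, 0, 0).
Per channel, c → c + 0.25(0 − c):
  R: 128 + 0.25×(0−128) = 128 − 32 = 96 → 96
  G: 0 + 0 = 0 → 0
  B: 0 + 0.25×(0−0) = 0 + 0 = 0 → 0
rgb(96, 0, 0) = #600000.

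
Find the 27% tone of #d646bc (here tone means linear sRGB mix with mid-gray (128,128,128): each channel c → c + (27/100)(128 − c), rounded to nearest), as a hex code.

#d646bc is rgb(214, 70, 188).
Lerp each channel 27% toward 128:
  R: 214 − 23.22 = 190.78 → 191
  G: 70 + 0.27×(128−70) = 70 + 15.66 = 85.66 → 86
  B: 188 − 16.2 = 171.8 → 172
rgb(191, 86, 172) = #bf56ac.

#bf56ac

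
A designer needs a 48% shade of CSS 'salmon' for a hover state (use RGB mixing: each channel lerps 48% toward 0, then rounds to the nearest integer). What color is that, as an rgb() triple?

CSS salmon is rgb(250, 128, 114).
Lerp each channel 48% toward 0:
  R: 250 + 0.48×(0−250) = 250 − 120 = 130 → 130
  G: 128 + 0.48×(0−128) = 128 − 61.44 = 66.56 → 67
  B: 114 + 0.48×(0−114) = 114 − 54.72 = 59.28 → 59

rgb(130, 67, 59)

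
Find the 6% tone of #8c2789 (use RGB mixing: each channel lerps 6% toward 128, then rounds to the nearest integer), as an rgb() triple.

rgb(139, 44, 136)

#8c2789 is rgb(140, 39, 137).
Per channel, c → c + 0.06(128 − c):
  R: 140 + 0.06×(128−140) = 140 − 0.72 = 139.28 → 139
  G: 39 + 0.06×(128−39) = 39 + 5.34 = 44.34 → 44
  B: 137 + 0.06×(128−137) = 137 − 0.54 = 136.46 → 136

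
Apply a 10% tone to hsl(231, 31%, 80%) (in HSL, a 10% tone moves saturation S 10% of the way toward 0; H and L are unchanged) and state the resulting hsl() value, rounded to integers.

hsl(231, 28%, 80%)

S moves 10% from 31 toward 0: 31 − 3.1 = 27.9 → 28.
H and L are unchanged.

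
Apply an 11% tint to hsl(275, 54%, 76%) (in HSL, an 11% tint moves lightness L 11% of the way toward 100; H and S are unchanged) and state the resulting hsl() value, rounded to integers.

L moves 11% from 76 toward 100: 76 + 2.64 = 78.64 → 79.
H and S are unchanged.

hsl(275, 54%, 79%)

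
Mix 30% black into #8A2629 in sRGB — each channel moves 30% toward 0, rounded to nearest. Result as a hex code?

#611B1D

#8A2629 is rgb(138, 38, 41).
Per channel, c → c + 0.3(0 − c):
  R: 138 − 41.4 = 96.6 → 97
  G: 38 + 0.3×(0−38) = 38 − 11.4 = 26.6 → 27
  B: 41 + 0.3×(0−41) = 41 − 12.3 = 28.7 → 29
rgb(97, 27, 29) = #611B1D.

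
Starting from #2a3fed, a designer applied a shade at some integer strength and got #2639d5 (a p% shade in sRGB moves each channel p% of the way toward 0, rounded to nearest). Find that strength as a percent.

#2a3fed is rgb(42, 63, 237); #2639d5 is rgb(38, 57, 213).
On the B channel (widest range): 213 ≈ 237 + (p/100)(0 − 237), so p ≈ 100×(213 − 237)/(0 − 237) = -2400/-237 = 10.13.
p = 10 reproduces all three channels after rounding.

10%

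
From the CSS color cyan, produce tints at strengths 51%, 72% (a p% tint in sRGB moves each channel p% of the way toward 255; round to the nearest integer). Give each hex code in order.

CSS cyan is rgb(0, 255, 255).
51%: (0 + 130.05 = 130.05→130, 255→255, 255→255) → #82FFFF
72%: (0 + 183.6 = 183.6→184, 255→255, 255→255) → #B8FFFF

#82FFFF, #B8FFFF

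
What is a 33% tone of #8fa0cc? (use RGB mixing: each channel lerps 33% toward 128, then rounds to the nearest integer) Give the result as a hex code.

#8a95b3

#8fa0cc is rgb(143, 160, 204).
A 33% tone moves each channel 33% toward 128:
  R: 143 + 0.33×(128−143) = 143 − 4.95 = 138.05 → 138
  G: 160 + 0.33×(128−160) = 160 − 10.56 = 149.44 → 149
  B: 204 + 0.33×(128−204) = 204 − 25.08 = 178.92 → 179
rgb(138, 149, 179) = #8a95b3.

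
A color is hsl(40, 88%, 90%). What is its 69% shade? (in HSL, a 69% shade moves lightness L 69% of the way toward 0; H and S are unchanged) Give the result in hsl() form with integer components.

hsl(40, 88%, 28%)

L moves 69% from 90 toward 0: 90 − 62.1 = 27.9 → 28.
H and S are unchanged.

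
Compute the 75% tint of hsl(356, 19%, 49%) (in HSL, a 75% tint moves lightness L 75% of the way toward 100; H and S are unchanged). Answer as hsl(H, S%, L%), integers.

hsl(356, 19%, 87%)

L moves 75% from 49 toward 100: 49 + 38.25 = 87.25 → 87.
H and S are unchanged.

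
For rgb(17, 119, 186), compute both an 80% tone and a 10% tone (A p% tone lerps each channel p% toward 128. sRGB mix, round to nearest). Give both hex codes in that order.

#6A7E8C, #1C78B4

80% tone:
  R: 17 + 0.8×(128−17) = 17 + 88.8 = 105.8 → 106
  G: 119 + 0.8×(128−119) = 119 + 7.2 = 126.2 → 126
  B: 186 − 46.4 = 139.6 → 140
  → #6A7E8C
10% tone:
  R: 17 + 11.1 = 28.1 → 28
  G: 119 + 0.9 = 119.9 → 120
  B: 186 − 5.8 = 180.2 → 180
  → #1C78B4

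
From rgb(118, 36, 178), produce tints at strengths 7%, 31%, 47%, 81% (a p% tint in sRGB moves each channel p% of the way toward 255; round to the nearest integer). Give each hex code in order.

#8033B7, #A068CA, #B68BD6, #E5D5F0

7%: (118 + 9.59 = 127.59→128, 36 + 15.33 = 51.33→51, 178 + 5.39 = 183.39→183) → #8033B7
31%: (118 + 42.47 = 160.47→160, 36 + 67.89 = 103.89→104, 178 + 23.87 = 201.87→202) → #A068CA
47%: (118 + 64.39 = 182.39→182, 36 + 102.93 = 138.93→139, 178 + 36.19 = 214.19→214) → #B68BD6
81%: (118 + 110.97 = 228.97→229, 36 + 177.39 = 213.39→213, 178 + 62.37 = 240.37→240) → #E5D5F0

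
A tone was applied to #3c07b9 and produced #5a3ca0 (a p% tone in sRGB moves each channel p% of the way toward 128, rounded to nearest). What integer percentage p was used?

44%

#3c07b9 is rgb(60, 7, 185); #5a3ca0 is rgb(90, 60, 160).
On the G channel (widest range): 60 ≈ 7 + (p/100)(128 − 7), so p ≈ 100×(60 − 7)/(128 − 7) = 5300/121 = 43.80.
p = 44 reproduces all three channels after rounding.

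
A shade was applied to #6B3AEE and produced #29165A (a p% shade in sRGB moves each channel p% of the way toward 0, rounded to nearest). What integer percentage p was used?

#6B3AEE is rgb(107, 58, 238); #29165A is rgb(41, 22, 90).
On the B channel (widest range): 90 ≈ 238 + (p/100)(0 − 238), so p ≈ 100×(90 − 238)/(0 − 238) = -14800/-238 = 62.18.
p = 62 reproduces all three channels after rounding.

62%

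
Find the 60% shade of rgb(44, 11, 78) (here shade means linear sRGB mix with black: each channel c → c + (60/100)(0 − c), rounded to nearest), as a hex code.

#12041F

Lerp each channel 60% toward 0:
  R: 44 + 0.6×(0−44) = 44 − 26.4 = 17.6 → 18
  G: 11 + 0.6×(0−11) = 11 − 6.6 = 4.4 → 4
  B: 78 + 0.6×(0−78) = 78 − 46.8 = 31.2 → 31
rgb(18, 4, 31) = #12041F.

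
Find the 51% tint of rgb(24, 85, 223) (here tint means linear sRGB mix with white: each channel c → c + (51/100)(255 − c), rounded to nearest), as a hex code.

#8EACEF

A 51% tint moves each channel 51% toward 255:
  R: 24 + 0.51×(255−24) = 24 + 117.81 = 141.81 → 142
  G: 85 + 86.7 = 171.7 → 172
  B: 223 + 16.32 = 239.32 → 239
rgb(142, 172, 239) = #8EACEF.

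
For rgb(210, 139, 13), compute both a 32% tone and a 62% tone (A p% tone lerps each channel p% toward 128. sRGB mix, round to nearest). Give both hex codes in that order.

32% tone:
  R: 210 + 0.32×(128−210) = 210 − 26.24 = 183.76 → 184
  G: 139 − 3.52 = 135.48 → 135
  B: 13 + 0.32×(128−13) = 13 + 36.8 = 49.8 → 50
  → #B88732
62% tone:
  R: 210 + 0.62×(128−210) = 210 − 50.84 = 159.16 → 159
  G: 139 − 6.82 = 132.18 → 132
  B: 13 + 0.62×(128−13) = 13 + 71.3 = 84.3 → 84
  → #9F8454

#B88732, #9F8454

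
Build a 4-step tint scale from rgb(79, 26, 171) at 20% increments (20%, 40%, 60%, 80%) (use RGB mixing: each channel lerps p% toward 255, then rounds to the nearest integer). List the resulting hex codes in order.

#7248bc, #9576cd, #b9a3dd, #dcd1ee

20%: (79 + 35.2 = 114.2→114, 26 + 45.8 = 71.8→72, 171 + 16.8 = 187.8→188) → #7248bc
40%: (79 + 70.4 = 149.4→149, 26 + 91.6 = 117.6→118, 171 + 33.6 = 204.6→205) → #9576cd
60%: (79 + 105.6 = 184.6→185, 26 + 137.4 = 163.4→163, 171 + 50.4 = 221.4→221) → #b9a3dd
80%: (79 + 140.8 = 219.8→220, 26 + 183.2 = 209.2→209, 171 + 67.2 = 238.2→238) → #dcd1ee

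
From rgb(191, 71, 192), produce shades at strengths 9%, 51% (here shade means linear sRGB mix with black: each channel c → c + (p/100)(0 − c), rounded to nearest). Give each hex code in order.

#AE41AF, #5E235E

9%: (191 − 17.19 = 173.81→174, 71 − 6.39 = 64.61→65, 192 − 17.28 = 174.72→175) → #AE41AF
51%: (191 − 97.41 = 93.59→94, 71 − 36.21 = 34.79→35, 192 − 97.92 = 94.08→94) → #5E235E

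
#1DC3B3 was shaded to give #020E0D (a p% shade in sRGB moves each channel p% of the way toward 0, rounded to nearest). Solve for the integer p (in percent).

93%

#1DC3B3 is rgb(29, 195, 179); #020E0D is rgb(2, 14, 13).
On the G channel (widest range): 14 ≈ 195 + (p/100)(0 − 195), so p ≈ 100×(14 − 195)/(0 − 195) = -18100/-195 = 92.82.
p = 93 reproduces all three channels after rounding.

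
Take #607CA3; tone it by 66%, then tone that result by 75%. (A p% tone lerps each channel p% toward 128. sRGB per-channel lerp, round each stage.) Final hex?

#607CA3 is rgb(96, 124, 163).
Per channel, c → c + 0.66(128 − c):
  R: 96 + 21.12 = 117.12 → 117
  G: 124 + 0.66×(128−124) = 124 + 2.64 = 126.64 → 127
  B: 163 + 0.66×(128−163) = 163 − 23.1 = 139.9 → 140
After the tone: rgb(117, 127, 140) = #757F8C.
A 75% tone moves each channel 75% toward 128:
  R: 117 + 0.75×(128−117) = 117 + 8.25 = 125.25 → 125
  G: 127 + 0.75×(128−127) = 127 + 0.75 = 127.75 → 128
  B: 140 + 0.75×(128−140) = 140 − 9 = 131 → 131
rgb(125, 128, 131) = #7D8083.

#7D8083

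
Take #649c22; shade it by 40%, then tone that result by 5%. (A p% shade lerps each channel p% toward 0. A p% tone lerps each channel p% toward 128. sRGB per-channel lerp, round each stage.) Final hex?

#3f6019

#649c22 is rgb(100, 156, 34).
Lerp each channel 40% toward 0:
  R: 100 + 0.4×(0−100) = 100 − 40 = 60 → 60
  G: 156 − 62.4 = 93.6 → 94
  B: 34 + 0.4×(0−34) = 34 − 13.6 = 20.4 → 20
After the shade: rgb(60, 94, 20) = #3c5e14.
Per channel, c → c + 0.05(128 − c):
  R: 60 + 3.4 = 63.4 → 63
  G: 94 + 1.7 = 95.7 → 96
  B: 20 + 0.05×(128−20) = 20 + 5.4 = 25.4 → 25
rgb(63, 96, 25) = #3f6019.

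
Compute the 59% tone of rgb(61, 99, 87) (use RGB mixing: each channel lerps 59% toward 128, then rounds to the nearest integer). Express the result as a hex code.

#65746F

Lerp each channel 59% toward 128:
  R: 61 + 39.53 = 100.53 → 101
  G: 99 + 0.59×(128−99) = 99 + 17.11 = 116.11 → 116
  B: 87 + 0.59×(128−87) = 87 + 24.19 = 111.19 → 111
rgb(101, 116, 111) = #65746F.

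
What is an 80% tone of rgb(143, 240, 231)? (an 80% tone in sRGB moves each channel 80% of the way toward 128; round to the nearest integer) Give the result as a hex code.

An 80% tone moves each channel 80% toward 128:
  R: 143 + 0.8×(128−143) = 143 − 12 = 131 → 131
  G: 240 + 0.8×(128−240) = 240 − 89.6 = 150.4 → 150
  B: 231 + 0.8×(128−231) = 231 − 82.4 = 148.6 → 149
rgb(131, 150, 149) = #839695.

#839695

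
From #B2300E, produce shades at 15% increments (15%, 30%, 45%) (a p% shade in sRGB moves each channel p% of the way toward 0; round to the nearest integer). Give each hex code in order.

#97290C, #7D220A, #621A08

#B2300E is rgb(178, 48, 14).
15%: (178 − 26.7 = 151.3→151, 48 − 7.2 = 40.8→41, 14 − 2.1 = 11.9→12) → #97290C
30%: (178 − 53.4 = 124.6→125, 48 − 14.4 = 33.6→34, 14 − 4.2 = 9.8→10) → #7D220A
45%: (178 − 80.1 = 97.9→98, 48 − 21.6 = 26.4→26, 14 − 6.3 = 7.7→8) → #621A08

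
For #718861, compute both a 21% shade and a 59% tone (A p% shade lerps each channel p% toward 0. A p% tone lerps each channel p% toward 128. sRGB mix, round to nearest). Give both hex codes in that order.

#596b4d, #7a8373

#718861 is rgb(113, 136, 97).
21% shade:
  R: 113 + 0.21×(0−113) = 113 − 23.73 = 89.27 → 89
  G: 136 + 0.21×(0−136) = 136 − 28.56 = 107.44 → 107
  B: 97 − 20.37 = 76.63 → 77
  → #596b4d
59% tone:
  R: 113 + 0.59×(128−113) = 113 + 8.85 = 121.85 → 122
  G: 136 − 4.72 = 131.28 → 131
  B: 97 + 0.59×(128−97) = 97 + 18.29 = 115.29 → 115
  → #7a8373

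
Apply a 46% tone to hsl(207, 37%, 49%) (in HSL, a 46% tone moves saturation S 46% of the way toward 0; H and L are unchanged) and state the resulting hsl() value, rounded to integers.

S moves 46% from 37 toward 0: 37 − 17.02 = 19.98 → 20.
H and L are unchanged.

hsl(207, 20%, 49%)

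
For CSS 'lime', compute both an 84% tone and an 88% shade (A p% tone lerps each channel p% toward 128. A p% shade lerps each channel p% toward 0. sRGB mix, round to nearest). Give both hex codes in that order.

#6c946c, #001f00

CSS lime is rgb(0, 255, 0).
84% tone:
  R: 0 + 107.52 = 107.52 → 108
  G: 255 + 0.84×(128−255) = 255 − 106.68 = 148.32 → 148
  B: 0 + 107.52 = 107.52 → 108
  → #6c946c
88% shade:
  R: 0 + 0.88×(0−0) = 0 + 0 = 0 → 0
  G: 255 + 0.88×(0−255) = 255 − 224.4 = 30.6 → 31
  B: 0 + 0.88×(0−0) = 0 + 0 = 0 → 0
  → #001f00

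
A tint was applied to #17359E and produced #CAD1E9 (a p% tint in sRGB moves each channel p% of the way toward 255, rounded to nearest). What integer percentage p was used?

77%

#17359E is rgb(23, 53, 158); #CAD1E9 is rgb(202, 209, 233).
On the R channel (widest range): 202 ≈ 23 + (p/100)(255 − 23), so p ≈ 100×(202 − 23)/(255 − 23) = 17900/232 = 77.16.
p = 77 reproduces all three channels after rounding.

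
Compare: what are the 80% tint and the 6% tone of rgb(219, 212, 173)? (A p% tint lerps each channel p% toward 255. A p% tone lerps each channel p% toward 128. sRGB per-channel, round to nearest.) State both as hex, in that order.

#F8F6EF, #D6CFAA

80% tint:
  R: 219 + 28.8 = 247.8 → 248
  G: 212 + 0.8×(255−212) = 212 + 34.4 = 246.4 → 246
  B: 173 + 65.6 = 238.6 → 239
  → #F8F6EF
6% tone:
  R: 219 − 5.46 = 213.54 → 214
  G: 212 + 0.06×(128−212) = 212 − 5.04 = 206.96 → 207
  B: 173 + 0.06×(128−173) = 173 − 2.7 = 170.3 → 170
  → #D6CFAA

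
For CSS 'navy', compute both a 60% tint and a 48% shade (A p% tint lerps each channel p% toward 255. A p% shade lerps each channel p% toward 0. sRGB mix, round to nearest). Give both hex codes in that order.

CSS navy is rgb(0, 0, 128).
60% tint:
  R: 0 + 0.6×(255−0) = 0 + 153 = 153 → 153
  G: 0 + 153 = 153 → 153
  B: 128 + 0.6×(255−128) = 128 + 76.2 = 204.2 → 204
  → #9999cc
48% shade:
  R: 0 + 0.48×(0−0) = 0 + 0 = 0 → 0
  G: 0 + 0.48×(0−0) = 0 + 0 = 0 → 0
  B: 128 + 0.48×(0−128) = 128 − 61.44 = 66.56 → 67
  → #000043

#9999cc, #000043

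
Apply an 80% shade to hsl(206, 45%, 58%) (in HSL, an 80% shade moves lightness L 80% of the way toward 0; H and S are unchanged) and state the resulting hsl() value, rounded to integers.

L moves 80% from 58 toward 0: 58 − 46.4 = 11.6 → 12.
H and S are unchanged.

hsl(206, 45%, 12%)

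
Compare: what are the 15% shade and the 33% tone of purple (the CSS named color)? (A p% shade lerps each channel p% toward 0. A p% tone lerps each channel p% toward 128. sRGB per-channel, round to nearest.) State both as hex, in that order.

#6D006D, #802A80

CSS purple is rgb(128, 0, 128).
15% shade:
  R: 128 + 0.15×(0−128) = 128 − 19.2 = 108.8 → 109
  G: 0 + 0.15×(0−0) = 0 + 0 = 0 → 0
  B: 128 + 0.15×(0−128) = 128 − 19.2 = 108.8 → 109
  → #6D006D
33% tone:
  R: 128 + 0 = 128 → 128
  G: 0 + 0.33×(128−0) = 0 + 42.24 = 42.24 → 42
  B: 128 + 0 = 128 → 128
  → #802A80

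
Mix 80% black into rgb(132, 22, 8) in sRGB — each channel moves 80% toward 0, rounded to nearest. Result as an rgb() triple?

rgb(26, 4, 2)

An 80% shade moves each channel 80% toward 0:
  R: 132 + 0.8×(0−132) = 132 − 105.6 = 26.4 → 26
  G: 22 + 0.8×(0−22) = 22 − 17.6 = 4.4 → 4
  B: 8 + 0.8×(0−8) = 8 − 6.4 = 1.6 → 2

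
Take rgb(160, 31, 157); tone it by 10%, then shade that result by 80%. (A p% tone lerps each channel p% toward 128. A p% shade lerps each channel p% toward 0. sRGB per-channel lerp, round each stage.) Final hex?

Lerp each channel 10% toward 128:
  R: 160 + 0.1×(128−160) = 160 − 3.2 = 156.8 → 157
  G: 31 + 0.1×(128−31) = 31 + 9.7 = 40.7 → 41
  B: 157 + 0.1×(128−157) = 157 − 2.9 = 154.1 → 154
After the tone: rgb(157, 41, 154) = #9d299a.
Per channel, c → c + 0.8(0 − c):
  R: 157 + 0.8×(0−157) = 157 − 125.6 = 31.4 → 31
  G: 41 − 32.8 = 8.2 → 8
  B: 154 − 123.2 = 30.8 → 31
rgb(31, 8, 31) = #1f081f.

#1f081f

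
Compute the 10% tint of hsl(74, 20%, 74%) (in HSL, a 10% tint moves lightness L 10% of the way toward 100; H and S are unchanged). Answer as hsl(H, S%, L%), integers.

hsl(74, 20%, 77%)

L moves 10% from 74 toward 100: 74 + 2.6 = 76.6 → 77.
H and S are unchanged.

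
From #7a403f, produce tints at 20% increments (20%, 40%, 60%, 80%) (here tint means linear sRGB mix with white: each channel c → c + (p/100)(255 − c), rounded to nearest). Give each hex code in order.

#7a403f is rgb(122, 64, 63).
20%: (122 + 26.6 = 148.6→149, 64 + 38.2 = 102.2→102, 63 + 38.4 = 101.4→101) → #956665
40%: (122 + 53.2 = 175.2→175, 64 + 76.4 = 140.4→140, 63 + 76.8 = 139.8→140) → #af8c8c
60%: (122 + 79.8 = 201.8→202, 64 + 114.6 = 178.6→179, 63 + 115.2 = 178.2→178) → #cab3b2
80%: (122 + 106.4 = 228.4→228, 64 + 152.8 = 216.8→217, 63 + 153.6 = 216.6→217) → #e4d9d9

#956665, #af8c8c, #cab3b2, #e4d9d9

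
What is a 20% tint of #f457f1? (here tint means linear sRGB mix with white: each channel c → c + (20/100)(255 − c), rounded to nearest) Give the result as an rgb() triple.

#f457f1 is rgb(244, 87, 241).
Lerp each channel 20% toward 255:
  R: 244 + 2.2 = 246.2 → 246
  G: 87 + 33.6 = 120.6 → 121
  B: 241 + 0.2×(255−241) = 241 + 2.8 = 243.8 → 244

rgb(246, 121, 244)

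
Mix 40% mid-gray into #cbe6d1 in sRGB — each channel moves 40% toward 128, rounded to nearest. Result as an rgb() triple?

rgb(173, 189, 177)

#cbe6d1 is rgb(203, 230, 209).
Per channel, c → c + 0.4(128 − c):
  R: 203 + 0.4×(128−203) = 203 − 30 = 173 → 173
  G: 230 + 0.4×(128−230) = 230 − 40.8 = 189.2 → 189
  B: 209 + 0.4×(128−209) = 209 − 32.4 = 176.6 → 177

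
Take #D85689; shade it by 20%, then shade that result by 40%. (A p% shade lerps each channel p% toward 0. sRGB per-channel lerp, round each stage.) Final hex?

#682942

#D85689 is rgb(216, 86, 137).
Lerp each channel 20% toward 0:
  R: 216 − 43.2 = 172.8 → 173
  G: 86 + 0.2×(0−86) = 86 − 17.2 = 68.8 → 69
  B: 137 + 0.2×(0−137) = 137 − 27.4 = 109.6 → 110
After the shade: rgb(173, 69, 110) = #AD456E.
Lerp each channel 40% toward 0:
  R: 173 + 0.4×(0−173) = 173 − 69.2 = 103.8 → 104
  G: 69 + 0.4×(0−69) = 69 − 27.6 = 41.4 → 41
  B: 110 + 0.4×(0−110) = 110 − 44 = 66 → 66
rgb(104, 41, 66) = #682942.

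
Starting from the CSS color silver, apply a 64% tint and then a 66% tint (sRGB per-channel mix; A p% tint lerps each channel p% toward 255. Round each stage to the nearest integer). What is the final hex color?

CSS silver is rgb(192, 192, 192).
Per channel, c → c + 0.64(255 − c):
  R: 192 + 0.64×(255−192) = 192 + 40.32 = 232.32 → 232
  G: 192 + 40.32 = 232.32 → 232
  B: 192 + 0.64×(255−192) = 192 + 40.32 = 232.32 → 232
After the tint: rgb(232, 232, 232) = #e8e8e8.
Lerp each channel 66% toward 255:
  R: 232 + 0.66×(255−232) = 232 + 15.18 = 247.18 → 247
  G: 232 + 0.66×(255−232) = 232 + 15.18 = 247.18 → 247
  B: 232 + 0.66×(255−232) = 232 + 15.18 = 247.18 → 247
rgb(247, 247, 247) = #f7f7f7.

#f7f7f7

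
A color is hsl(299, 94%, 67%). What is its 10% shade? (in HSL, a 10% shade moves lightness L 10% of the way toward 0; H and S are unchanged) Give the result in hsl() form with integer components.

hsl(299, 94%, 60%)

L moves 10% from 67 toward 0: 67 − 6.7 = 60.3 → 60.
H and S are unchanged.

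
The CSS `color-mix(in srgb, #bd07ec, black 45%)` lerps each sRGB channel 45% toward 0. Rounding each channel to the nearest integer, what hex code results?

#680482

#bd07ec is rgb(189, 7, 236).
Per channel, c → c + 0.45(0 − c):
  R: 189 − 85.05 = 103.95 → 104
  G: 7 − 3.15 = 3.85 → 4
  B: 236 − 106.2 = 129.8 → 130
rgb(104, 4, 130) = #680482.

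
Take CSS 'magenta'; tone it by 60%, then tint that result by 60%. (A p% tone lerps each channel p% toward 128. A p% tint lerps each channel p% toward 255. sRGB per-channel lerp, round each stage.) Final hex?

#e1b8e1

CSS magenta is rgb(255, 0, 255).
Per channel, c → c + 0.6(128 − c):
  R: 255 − 76.2 = 178.8 → 179
  G: 0 + 0.6×(128−0) = 0 + 76.8 = 76.8 → 77
  B: 255 + 0.6×(128−255) = 255 − 76.2 = 178.8 → 179
After the tone: rgb(179, 77, 179) = #b34db3.
A 60% tint moves each channel 60% toward 255:
  R: 179 + 0.6×(255−179) = 179 + 45.6 = 224.6 → 225
  G: 77 + 0.6×(255−77) = 77 + 106.8 = 183.8 → 184
  B: 179 + 45.6 = 224.6 → 225
rgb(225, 184, 225) = #e1b8e1.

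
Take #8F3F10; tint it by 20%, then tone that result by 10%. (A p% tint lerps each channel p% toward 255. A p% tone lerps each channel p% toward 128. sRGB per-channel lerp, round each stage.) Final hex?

#8F3F10 is rgb(143, 63, 16).
Per channel, c → c + 0.2(255 − c):
  R: 143 + 0.2×(255−143) = 143 + 22.4 = 165.4 → 165
  G: 63 + 0.2×(255−63) = 63 + 38.4 = 101.4 → 101
  B: 16 + 47.8 = 63.8 → 64
After the tint: rgb(165, 101, 64) = #A56540.
Lerp each channel 10% toward 128:
  R: 165 + 0.1×(128−165) = 165 − 3.7 = 161.3 → 161
  G: 101 + 0.1×(128−101) = 101 + 2.7 = 103.7 → 104
  B: 64 + 6.4 = 70.4 → 70
rgb(161, 104, 70) = #A16846.

#A16846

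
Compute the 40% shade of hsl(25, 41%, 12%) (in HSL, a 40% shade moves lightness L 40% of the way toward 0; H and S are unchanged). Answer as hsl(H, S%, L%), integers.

L moves 40% from 12 toward 0: 12 − 4.8 = 7.2 → 7.
H and S are unchanged.

hsl(25, 41%, 7%)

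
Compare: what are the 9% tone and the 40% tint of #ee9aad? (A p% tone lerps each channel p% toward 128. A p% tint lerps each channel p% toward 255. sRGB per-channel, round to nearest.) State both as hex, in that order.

#ee9aad is rgb(238, 154, 173).
9% tone:
  R: 238 + 0.09×(128−238) = 238 − 9.9 = 228.1 → 228
  G: 154 − 2.34 = 151.66 → 152
  B: 173 + 0.09×(128−173) = 173 − 4.05 = 168.95 → 169
  → #e498a9
40% tint:
  R: 238 + 0.4×(255−238) = 238 + 6.8 = 244.8 → 245
  G: 154 + 0.4×(255−154) = 154 + 40.4 = 194.4 → 194
  B: 173 + 0.4×(255−173) = 173 + 32.8 = 205.8 → 206
  → #f5c2ce

#e498a9, #f5c2ce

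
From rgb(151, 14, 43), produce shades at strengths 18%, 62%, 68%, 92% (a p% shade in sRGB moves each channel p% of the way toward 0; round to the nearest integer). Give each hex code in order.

18%: (151 − 27.18 = 123.82→124, 14 − 2.52 = 11.48→11, 43 − 7.74 = 35.26→35) → #7c0b23
62%: (151 − 93.62 = 57.38→57, 14 − 8.68 = 5.32→5, 43 − 26.66 = 16.34→16) → #390510
68%: (151 − 102.68 = 48.32→48, 14 − 9.52 = 4.48→4, 43 − 29.24 = 13.76→14) → #30040e
92%: (151 − 138.92 = 12.08→12, 14 − 12.88 = 1.12→1, 43 − 39.56 = 3.44→3) → #0c0103

#7c0b23, #390510, #30040e, #0c0103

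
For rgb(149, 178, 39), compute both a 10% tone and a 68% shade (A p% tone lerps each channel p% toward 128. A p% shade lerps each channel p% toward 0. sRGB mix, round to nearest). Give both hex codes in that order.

10% tone:
  R: 149 + 0.1×(128−149) = 149 − 2.1 = 146.9 → 147
  G: 178 + 0.1×(128−178) = 178 − 5 = 173 → 173
  B: 39 + 8.9 = 47.9 → 48
  → #93AD30
68% shade:
  R: 149 − 101.32 = 47.68 → 48
  G: 178 + 0.68×(0−178) = 178 − 121.04 = 56.96 → 57
  B: 39 + 0.68×(0−39) = 39 − 26.52 = 12.48 → 12
  → #30390C

#93AD30, #30390C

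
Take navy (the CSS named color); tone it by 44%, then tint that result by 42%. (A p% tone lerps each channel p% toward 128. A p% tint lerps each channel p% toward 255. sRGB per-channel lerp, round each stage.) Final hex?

#8c8cb5

CSS navy is rgb(0, 0, 128).
Per channel, c → c + 0.44(128 − c):
  R: 0 + 0.44×(128−0) = 0 + 56.32 = 56.32 → 56
  G: 0 + 0.44×(128−0) = 0 + 56.32 = 56.32 → 56
  B: 128 + 0.44×(128−128) = 128 + 0 = 128 → 128
After the tone: rgb(56, 56, 128) = #383880.
Lerp each channel 42% toward 255:
  R: 56 + 0.42×(255−56) = 56 + 83.58 = 139.58 → 140
  G: 56 + 83.58 = 139.58 → 140
  B: 128 + 53.34 = 181.34 → 181
rgb(140, 140, 181) = #8c8cb5.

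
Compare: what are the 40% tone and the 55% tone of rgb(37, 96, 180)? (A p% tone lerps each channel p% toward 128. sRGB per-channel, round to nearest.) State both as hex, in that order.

40% tone:
  R: 37 + 36.4 = 73.4 → 73
  G: 96 + 12.8 = 108.8 → 109
  B: 180 − 20.8 = 159.2 → 159
  → #496D9F
55% tone:
  R: 37 + 0.55×(128−37) = 37 + 50.05 = 87.05 → 87
  G: 96 + 17.6 = 113.6 → 114
  B: 180 − 28.6 = 151.4 → 151
  → #577297

#496D9F, #577297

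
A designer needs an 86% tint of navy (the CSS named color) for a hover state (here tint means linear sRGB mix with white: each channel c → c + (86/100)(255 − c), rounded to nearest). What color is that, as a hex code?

#dbdbed

CSS navy is rgb(0, 0, 128).
An 86% tint moves each channel 86% toward 255:
  R: 0 + 219.3 = 219.3 → 219
  G: 0 + 0.86×(255−0) = 0 + 219.3 = 219.3 → 219
  B: 128 + 0.86×(255−128) = 128 + 109.22 = 237.22 → 237
rgb(219, 219, 237) = #dbdbed.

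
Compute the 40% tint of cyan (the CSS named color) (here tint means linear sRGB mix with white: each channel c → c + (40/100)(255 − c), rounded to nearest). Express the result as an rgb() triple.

rgb(102, 255, 255)

CSS cyan is rgb(0, 255, 255).
Lerp each channel 40% toward 255:
  R: 0 + 0.4×(255−0) = 0 + 102 = 102 → 102
  G: 255 + 0 = 255 → 255
  B: 255 + 0 = 255 → 255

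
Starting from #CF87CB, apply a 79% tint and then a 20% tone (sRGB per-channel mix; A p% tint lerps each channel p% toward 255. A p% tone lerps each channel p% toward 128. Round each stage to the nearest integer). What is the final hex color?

#DED2DD

#CF87CB is rgb(207, 135, 203).
A 79% tint moves each channel 79% toward 255:
  R: 207 + 0.79×(255−207) = 207 + 37.92 = 244.92 → 245
  G: 135 + 0.79×(255−135) = 135 + 94.8 = 229.8 → 230
  B: 203 + 0.79×(255−203) = 203 + 41.08 = 244.08 → 244
After the tint: rgb(245, 230, 244) = #F5E6F4.
Lerp each channel 20% toward 128:
  R: 245 − 23.4 = 221.6 → 222
  G: 230 − 20.4 = 209.6 → 210
  B: 244 + 0.2×(128−244) = 244 − 23.2 = 220.8 → 221
rgb(222, 210, 221) = #DED2DD.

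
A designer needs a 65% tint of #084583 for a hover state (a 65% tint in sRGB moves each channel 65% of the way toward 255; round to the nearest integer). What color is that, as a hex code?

#A9BED4

#084583 is rgb(8, 69, 131).
Lerp each channel 65% toward 255:
  R: 8 + 160.55 = 168.55 → 169
  G: 69 + 120.9 = 189.9 → 190
  B: 131 + 80.6 = 211.6 → 212
rgb(169, 190, 212) = #A9BED4.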